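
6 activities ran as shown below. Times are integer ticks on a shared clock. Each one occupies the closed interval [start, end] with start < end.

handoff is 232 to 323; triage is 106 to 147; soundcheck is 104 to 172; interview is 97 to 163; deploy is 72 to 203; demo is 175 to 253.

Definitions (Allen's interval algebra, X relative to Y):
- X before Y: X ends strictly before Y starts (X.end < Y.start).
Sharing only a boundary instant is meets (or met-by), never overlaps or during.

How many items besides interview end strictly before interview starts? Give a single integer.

0

Target interview = [97, 163].
demo [175, 253] → after → no.
deploy [72, 203] → contains → no.
handoff [232, 323] → after → no.
soundcheck [104, 172] → overlapped-by → no.
triage [106, 147] → during → no.
Total: 0.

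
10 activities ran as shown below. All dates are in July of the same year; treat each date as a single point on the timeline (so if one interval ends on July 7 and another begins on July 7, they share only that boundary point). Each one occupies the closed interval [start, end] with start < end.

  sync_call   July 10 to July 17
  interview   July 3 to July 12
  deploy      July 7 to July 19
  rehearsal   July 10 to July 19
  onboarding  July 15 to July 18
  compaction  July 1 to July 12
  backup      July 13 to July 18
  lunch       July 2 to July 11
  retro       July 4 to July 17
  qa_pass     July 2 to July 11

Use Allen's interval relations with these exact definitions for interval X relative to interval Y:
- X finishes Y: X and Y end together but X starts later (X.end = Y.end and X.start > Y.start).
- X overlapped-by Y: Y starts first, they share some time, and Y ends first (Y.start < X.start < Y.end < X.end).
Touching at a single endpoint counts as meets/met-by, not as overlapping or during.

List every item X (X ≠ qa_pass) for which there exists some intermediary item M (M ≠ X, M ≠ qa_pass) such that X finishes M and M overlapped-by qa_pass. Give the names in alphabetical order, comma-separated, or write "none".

Target qa_pass = [July 2, July 11].
Intermediaries M with M overlapped-by qa_pass: deploy, interview, rehearsal, retro, sync_call.
Via deploy — items with X finishes deploy: rehearsal.
Via interview — items with X finishes interview: none.
Via rehearsal — items with X finishes rehearsal: none.
Via retro — items with X finishes retro: sync_call.
Via sync_call — items with X finishes sync_call: none.
Union: rehearsal, sync_call.

rehearsal, sync_call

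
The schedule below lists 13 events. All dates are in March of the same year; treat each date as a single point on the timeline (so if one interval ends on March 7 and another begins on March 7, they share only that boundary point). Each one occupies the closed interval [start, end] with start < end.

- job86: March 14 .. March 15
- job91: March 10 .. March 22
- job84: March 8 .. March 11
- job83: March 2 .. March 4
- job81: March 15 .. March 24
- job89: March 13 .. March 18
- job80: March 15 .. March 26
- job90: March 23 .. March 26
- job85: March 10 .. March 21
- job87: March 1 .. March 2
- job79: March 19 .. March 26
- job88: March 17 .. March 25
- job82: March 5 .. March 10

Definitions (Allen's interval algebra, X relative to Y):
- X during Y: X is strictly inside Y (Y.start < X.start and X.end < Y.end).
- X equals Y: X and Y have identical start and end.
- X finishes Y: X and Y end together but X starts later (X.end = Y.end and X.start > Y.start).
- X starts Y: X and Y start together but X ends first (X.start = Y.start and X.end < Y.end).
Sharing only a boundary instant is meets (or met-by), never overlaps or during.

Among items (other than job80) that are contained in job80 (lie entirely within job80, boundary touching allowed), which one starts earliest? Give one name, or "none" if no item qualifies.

Target job80 = [March 15, March 26].
job79 [March 19, March 26] → finishes → candidate.
job81 [March 15, March 24] → starts → candidate.
job82 [March 5, March 10] → before → excluded.
job83 [March 2, March 4] → before → excluded.
job84 [March 8, March 11] → before → excluded.
job85 [March 10, March 21] → overlaps → excluded.
job86 [March 14, March 15] → meets → excluded.
job87 [March 1, March 2] → before → excluded.
job88 [March 17, March 25] → during → candidate.
job89 [March 13, March 18] → overlaps → excluded.
job90 [March 23, March 26] → finishes → candidate.
job91 [March 10, March 22] → overlaps → excluded.
Among candidates, earliest start is March 15 → job81.

job81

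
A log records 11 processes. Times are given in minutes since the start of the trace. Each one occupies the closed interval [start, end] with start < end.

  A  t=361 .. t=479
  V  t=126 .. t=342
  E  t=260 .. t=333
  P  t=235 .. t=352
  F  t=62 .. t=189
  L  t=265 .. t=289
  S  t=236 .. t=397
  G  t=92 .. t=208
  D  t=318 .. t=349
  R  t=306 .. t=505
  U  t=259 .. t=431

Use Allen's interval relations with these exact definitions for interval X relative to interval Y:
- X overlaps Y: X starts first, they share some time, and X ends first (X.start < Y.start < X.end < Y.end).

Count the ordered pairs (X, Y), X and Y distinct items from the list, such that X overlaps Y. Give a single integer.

Checking all 110 ordered pairs for relation 'overlaps'; matching pairs in alphabetical order:
(E, D): E overlaps D ✓
(E, R): E overlaps R ✓
(F, G): F overlaps G ✓
(F, V): F overlaps V ✓
(G, V): G overlaps V ✓
(P, R): P overlaps R ✓
(P, S): P overlaps S ✓
(P, U): P overlaps U ✓
(S, A): S overlaps A ✓
(S, R): S overlaps R ✓
(S, U): S overlaps U ✓
(U, A): U overlaps A ✓
(U, R): U overlaps R ✓
(V, D): V overlaps D ✓
(V, P): V overlaps P ✓
(V, R): V overlaps R ✓
(V, S): V overlaps S ✓
(V, U): V overlaps U ✓
Count: 18.

18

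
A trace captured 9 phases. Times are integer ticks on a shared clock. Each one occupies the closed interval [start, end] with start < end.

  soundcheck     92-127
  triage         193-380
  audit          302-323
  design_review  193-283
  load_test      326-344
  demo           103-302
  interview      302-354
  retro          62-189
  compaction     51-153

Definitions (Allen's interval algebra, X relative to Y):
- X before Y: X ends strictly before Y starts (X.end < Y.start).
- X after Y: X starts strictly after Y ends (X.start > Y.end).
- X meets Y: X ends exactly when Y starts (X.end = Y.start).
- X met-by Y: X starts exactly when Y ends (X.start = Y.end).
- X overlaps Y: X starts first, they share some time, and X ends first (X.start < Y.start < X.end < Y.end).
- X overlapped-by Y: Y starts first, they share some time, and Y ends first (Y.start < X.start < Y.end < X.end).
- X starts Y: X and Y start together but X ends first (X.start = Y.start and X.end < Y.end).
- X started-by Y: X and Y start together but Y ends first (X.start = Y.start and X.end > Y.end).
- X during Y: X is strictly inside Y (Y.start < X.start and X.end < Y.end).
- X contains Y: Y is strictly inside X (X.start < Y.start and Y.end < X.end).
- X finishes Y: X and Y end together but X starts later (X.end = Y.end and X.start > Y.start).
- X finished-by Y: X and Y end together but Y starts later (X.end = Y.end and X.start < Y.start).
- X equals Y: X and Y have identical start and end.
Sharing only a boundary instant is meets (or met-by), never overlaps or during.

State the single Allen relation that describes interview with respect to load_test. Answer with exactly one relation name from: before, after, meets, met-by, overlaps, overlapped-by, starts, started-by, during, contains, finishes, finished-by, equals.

contains

interview = [302, 354]; load_test = [326, 344].
Compare endpoints: interview.start < load_test.start, interview.start < load_test.end, interview.end > load_test.start, interview.end > load_test.end.
That pattern is 'contains'.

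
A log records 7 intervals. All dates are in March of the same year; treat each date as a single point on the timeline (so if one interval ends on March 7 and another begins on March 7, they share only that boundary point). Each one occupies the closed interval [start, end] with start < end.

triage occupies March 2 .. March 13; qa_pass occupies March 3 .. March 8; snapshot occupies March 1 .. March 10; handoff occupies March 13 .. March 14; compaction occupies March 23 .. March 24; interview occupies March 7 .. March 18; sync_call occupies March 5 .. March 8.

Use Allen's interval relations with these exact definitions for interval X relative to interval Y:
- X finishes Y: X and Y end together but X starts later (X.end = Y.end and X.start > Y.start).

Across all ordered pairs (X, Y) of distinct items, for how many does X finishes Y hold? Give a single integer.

Checking all 42 ordered pairs for relation 'finishes'; matching pairs in alphabetical order:
(sync_call, qa_pass): sync_call finishes qa_pass ✓
Count: 1.

1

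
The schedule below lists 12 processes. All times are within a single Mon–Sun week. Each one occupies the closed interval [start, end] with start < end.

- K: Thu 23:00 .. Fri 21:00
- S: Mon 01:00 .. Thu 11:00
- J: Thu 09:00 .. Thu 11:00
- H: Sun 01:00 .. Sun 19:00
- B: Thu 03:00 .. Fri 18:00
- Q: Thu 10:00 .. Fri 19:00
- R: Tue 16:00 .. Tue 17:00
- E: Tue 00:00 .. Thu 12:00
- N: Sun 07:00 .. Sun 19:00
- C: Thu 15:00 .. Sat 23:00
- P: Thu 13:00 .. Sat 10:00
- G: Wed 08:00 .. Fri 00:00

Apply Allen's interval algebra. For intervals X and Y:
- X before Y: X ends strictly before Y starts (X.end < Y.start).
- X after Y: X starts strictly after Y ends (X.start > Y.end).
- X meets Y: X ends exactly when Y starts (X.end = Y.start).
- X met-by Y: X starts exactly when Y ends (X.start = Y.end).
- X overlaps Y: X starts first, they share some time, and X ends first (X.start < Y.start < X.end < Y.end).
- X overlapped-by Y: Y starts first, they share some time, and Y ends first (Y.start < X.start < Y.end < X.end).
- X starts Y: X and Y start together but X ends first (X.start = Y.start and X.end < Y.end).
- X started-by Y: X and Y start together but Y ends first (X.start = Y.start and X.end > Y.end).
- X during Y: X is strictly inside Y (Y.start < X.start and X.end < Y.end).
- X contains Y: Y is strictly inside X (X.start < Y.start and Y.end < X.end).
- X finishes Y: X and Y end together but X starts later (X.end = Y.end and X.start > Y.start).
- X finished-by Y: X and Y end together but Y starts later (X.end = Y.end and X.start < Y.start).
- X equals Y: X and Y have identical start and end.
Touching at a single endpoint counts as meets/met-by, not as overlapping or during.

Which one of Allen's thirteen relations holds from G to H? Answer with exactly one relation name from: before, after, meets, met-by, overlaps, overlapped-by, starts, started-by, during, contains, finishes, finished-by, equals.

G = [Wed 08:00, Fri 00:00]; H = [Sun 01:00, Sun 19:00].
Compare endpoints: G.start < H.start, G.start < H.end, G.end < H.start, G.end < H.end.
That pattern is 'before'.

before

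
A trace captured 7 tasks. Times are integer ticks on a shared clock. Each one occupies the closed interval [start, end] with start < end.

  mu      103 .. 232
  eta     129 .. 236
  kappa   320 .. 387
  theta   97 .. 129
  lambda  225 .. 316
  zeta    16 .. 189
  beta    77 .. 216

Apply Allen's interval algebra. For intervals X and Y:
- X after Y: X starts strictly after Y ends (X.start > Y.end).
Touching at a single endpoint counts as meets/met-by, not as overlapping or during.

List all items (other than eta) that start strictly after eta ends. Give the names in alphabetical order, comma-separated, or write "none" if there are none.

Target eta = [129, 236].
beta [77, 216] → overlaps → no.
kappa [320, 387] → after → yes.
lambda [225, 316] → overlapped-by → no.
mu [103, 232] → overlaps → no.
theta [97, 129] → meets → no.
zeta [16, 189] → overlaps → no.
Result: kappa.

kappa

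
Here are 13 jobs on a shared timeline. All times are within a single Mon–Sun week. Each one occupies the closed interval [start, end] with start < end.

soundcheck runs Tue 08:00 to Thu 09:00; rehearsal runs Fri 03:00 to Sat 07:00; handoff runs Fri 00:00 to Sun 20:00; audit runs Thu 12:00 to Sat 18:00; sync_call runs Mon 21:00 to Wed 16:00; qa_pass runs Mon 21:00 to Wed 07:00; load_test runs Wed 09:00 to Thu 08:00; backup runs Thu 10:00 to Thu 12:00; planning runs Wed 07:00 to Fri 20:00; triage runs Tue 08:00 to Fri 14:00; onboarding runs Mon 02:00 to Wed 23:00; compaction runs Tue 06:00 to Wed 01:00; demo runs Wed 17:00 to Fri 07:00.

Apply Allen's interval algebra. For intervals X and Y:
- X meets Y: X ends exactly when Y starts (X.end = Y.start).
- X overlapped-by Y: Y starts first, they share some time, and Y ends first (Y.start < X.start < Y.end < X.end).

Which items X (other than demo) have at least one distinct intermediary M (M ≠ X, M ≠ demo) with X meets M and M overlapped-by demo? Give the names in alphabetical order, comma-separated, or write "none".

backup

Target demo = [Wed 17:00, Fri 07:00].
Intermediaries M with M overlapped-by demo: audit, handoff, rehearsal.
Via audit — items with X meets audit: backup.
Via handoff — items with X meets handoff: none.
Via rehearsal — items with X meets rehearsal: none.
Union: backup.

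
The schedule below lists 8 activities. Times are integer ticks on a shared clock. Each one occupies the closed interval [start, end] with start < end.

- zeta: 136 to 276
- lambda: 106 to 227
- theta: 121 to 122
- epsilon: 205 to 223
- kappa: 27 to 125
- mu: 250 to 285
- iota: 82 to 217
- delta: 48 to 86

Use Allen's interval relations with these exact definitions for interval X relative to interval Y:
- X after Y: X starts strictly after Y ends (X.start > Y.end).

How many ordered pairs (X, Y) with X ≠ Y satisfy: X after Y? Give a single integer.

Checking all 56 ordered pairs for relation 'after'; matching pairs in alphabetical order:
(epsilon, delta): epsilon after delta ✓
(epsilon, kappa): epsilon after kappa ✓
(epsilon, theta): epsilon after theta ✓
(lambda, delta): lambda after delta ✓
(mu, delta): mu after delta ✓
(mu, epsilon): mu after epsilon ✓
(mu, iota): mu after iota ✓
(mu, kappa): mu after kappa ✓
(mu, lambda): mu after lambda ✓
(mu, theta): mu after theta ✓
(theta, delta): theta after delta ✓
(zeta, delta): zeta after delta ✓
(zeta, kappa): zeta after kappa ✓
(zeta, theta): zeta after theta ✓
Count: 14.

14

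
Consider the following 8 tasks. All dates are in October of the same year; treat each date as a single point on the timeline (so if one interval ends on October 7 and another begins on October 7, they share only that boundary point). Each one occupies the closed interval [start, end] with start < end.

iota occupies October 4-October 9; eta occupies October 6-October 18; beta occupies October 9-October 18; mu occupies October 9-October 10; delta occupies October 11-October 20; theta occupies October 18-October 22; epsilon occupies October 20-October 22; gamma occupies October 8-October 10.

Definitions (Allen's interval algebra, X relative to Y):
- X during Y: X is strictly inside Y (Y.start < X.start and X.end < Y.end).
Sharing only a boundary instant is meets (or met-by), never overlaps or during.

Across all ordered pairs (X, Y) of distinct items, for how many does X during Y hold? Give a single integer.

2

Checking all 56 ordered pairs for relation 'during'; matching pairs in alphabetical order:
(gamma, eta): gamma during eta ✓
(mu, eta): mu during eta ✓
Count: 2.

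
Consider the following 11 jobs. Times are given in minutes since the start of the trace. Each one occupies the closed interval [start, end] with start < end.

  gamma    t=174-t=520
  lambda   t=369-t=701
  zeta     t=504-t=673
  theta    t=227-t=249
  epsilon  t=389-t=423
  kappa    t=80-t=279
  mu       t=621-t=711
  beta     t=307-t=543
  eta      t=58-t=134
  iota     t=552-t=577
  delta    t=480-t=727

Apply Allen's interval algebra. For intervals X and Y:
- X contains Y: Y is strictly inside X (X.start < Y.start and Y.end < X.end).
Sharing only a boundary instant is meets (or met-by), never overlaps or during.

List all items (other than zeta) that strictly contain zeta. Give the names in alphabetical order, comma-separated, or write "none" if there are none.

delta, lambda

Target zeta = [t=504, t=673].
beta [t=307, t=543] → overlaps → no.
delta [t=480, t=727] → contains → yes.
epsilon [t=389, t=423] → before → no.
eta [t=58, t=134] → before → no.
gamma [t=174, t=520] → overlaps → no.
iota [t=552, t=577] → during → no.
kappa [t=80, t=279] → before → no.
lambda [t=369, t=701] → contains → yes.
mu [t=621, t=711] → overlapped-by → no.
theta [t=227, t=249] → before → no.
Result: delta, lambda.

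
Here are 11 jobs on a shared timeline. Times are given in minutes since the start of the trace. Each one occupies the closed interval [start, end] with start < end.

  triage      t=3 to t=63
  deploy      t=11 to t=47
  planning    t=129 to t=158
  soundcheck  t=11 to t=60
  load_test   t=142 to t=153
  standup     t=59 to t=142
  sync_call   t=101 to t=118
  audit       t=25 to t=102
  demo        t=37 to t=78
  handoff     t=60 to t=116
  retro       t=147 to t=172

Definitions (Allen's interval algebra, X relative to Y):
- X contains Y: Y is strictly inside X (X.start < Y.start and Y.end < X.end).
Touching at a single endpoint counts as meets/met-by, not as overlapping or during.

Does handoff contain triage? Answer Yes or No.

No

handoff = [t=60, t=116], triage = [t=3, t=63].
Actual relation of handoff to triage: overlapped-by.
Asked whether 'contains' holds → No.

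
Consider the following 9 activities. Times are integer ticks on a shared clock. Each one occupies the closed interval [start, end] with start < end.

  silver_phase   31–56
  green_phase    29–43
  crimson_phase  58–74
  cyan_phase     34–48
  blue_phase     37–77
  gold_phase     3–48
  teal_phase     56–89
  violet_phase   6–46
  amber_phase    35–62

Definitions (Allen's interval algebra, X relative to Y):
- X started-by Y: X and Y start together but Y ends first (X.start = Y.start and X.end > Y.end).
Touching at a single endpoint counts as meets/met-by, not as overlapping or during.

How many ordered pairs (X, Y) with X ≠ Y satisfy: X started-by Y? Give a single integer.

0

Checking all 72 ordered pairs for relation 'started-by'; matching pairs in alphabetical order:
No pair satisfies it.
Count: 0.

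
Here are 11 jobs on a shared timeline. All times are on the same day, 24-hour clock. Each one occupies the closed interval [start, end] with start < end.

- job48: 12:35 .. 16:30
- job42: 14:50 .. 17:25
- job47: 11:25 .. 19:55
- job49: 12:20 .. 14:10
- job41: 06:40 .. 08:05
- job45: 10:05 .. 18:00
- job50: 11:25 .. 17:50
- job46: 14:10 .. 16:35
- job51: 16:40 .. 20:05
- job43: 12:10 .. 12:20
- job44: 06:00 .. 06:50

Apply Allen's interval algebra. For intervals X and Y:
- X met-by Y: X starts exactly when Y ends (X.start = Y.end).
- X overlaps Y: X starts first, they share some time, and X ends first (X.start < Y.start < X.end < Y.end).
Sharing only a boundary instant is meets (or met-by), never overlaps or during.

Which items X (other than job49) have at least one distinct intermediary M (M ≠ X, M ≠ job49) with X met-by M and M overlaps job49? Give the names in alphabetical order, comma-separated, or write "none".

Target job49 = [12:20, 14:10].
Intermediaries M with M overlaps job49: none.
Union: none.

none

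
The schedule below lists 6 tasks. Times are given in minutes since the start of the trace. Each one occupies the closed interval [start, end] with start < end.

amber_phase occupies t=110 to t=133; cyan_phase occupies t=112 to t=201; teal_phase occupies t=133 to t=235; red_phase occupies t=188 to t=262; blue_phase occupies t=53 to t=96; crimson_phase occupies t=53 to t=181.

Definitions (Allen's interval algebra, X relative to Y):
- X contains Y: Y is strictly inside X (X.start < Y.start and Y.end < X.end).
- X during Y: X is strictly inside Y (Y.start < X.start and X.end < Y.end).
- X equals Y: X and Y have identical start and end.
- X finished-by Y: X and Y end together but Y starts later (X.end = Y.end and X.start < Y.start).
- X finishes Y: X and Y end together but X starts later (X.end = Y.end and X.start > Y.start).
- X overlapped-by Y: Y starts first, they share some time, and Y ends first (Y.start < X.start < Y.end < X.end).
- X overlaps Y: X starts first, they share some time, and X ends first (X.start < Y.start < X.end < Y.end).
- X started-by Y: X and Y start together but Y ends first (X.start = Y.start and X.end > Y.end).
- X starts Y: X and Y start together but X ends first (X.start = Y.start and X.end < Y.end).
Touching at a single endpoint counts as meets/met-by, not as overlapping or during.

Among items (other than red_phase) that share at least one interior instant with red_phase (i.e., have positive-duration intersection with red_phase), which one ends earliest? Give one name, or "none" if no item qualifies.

Target red_phase = [t=188, t=262].
amber_phase [t=110, t=133] → before → excluded.
blue_phase [t=53, t=96] → before → excluded.
crimson_phase [t=53, t=181] → before → excluded.
cyan_phase [t=112, t=201] → overlaps → candidate.
teal_phase [t=133, t=235] → overlaps → candidate.
Among candidates, earliest end is t=201 → cyan_phase.

cyan_phase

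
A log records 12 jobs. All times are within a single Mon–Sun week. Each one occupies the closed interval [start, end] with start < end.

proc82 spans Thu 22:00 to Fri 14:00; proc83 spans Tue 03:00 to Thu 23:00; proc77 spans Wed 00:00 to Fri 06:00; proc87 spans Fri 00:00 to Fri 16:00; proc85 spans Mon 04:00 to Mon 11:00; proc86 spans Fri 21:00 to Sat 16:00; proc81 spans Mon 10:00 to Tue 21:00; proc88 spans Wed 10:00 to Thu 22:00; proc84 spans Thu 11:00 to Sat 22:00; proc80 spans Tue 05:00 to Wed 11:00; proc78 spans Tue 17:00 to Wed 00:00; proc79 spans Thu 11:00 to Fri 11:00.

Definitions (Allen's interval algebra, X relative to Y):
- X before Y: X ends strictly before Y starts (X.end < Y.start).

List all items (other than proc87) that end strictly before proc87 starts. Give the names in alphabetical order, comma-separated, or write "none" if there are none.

proc78, proc80, proc81, proc83, proc85, proc88

Target proc87 = [Fri 00:00, Fri 16:00].
proc77 [Wed 00:00, Fri 06:00] → overlaps → no.
proc78 [Tue 17:00, Wed 00:00] → before → yes.
proc79 [Thu 11:00, Fri 11:00] → overlaps → no.
proc80 [Tue 05:00, Wed 11:00] → before → yes.
proc81 [Mon 10:00, Tue 21:00] → before → yes.
proc82 [Thu 22:00, Fri 14:00] → overlaps → no.
proc83 [Tue 03:00, Thu 23:00] → before → yes.
proc84 [Thu 11:00, Sat 22:00] → contains → no.
proc85 [Mon 04:00, Mon 11:00] → before → yes.
proc86 [Fri 21:00, Sat 16:00] → after → no.
proc88 [Wed 10:00, Thu 22:00] → before → yes.
Result: proc78, proc80, proc81, proc83, proc85, proc88.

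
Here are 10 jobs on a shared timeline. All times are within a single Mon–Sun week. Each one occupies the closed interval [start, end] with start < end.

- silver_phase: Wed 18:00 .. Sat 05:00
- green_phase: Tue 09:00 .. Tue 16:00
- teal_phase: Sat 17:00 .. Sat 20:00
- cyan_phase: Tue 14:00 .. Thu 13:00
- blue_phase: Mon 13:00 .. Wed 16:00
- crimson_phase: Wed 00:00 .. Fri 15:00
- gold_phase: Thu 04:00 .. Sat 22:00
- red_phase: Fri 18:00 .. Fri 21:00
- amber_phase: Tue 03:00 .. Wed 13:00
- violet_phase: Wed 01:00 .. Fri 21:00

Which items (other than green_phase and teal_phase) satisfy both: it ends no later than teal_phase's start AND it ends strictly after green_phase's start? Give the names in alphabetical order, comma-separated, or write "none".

amber_phase, blue_phase, crimson_phase, cyan_phase, red_phase, silver_phase, violet_phase

Conditions: its end is no later than teal_phase's start (X.end <= Sat 17:00) AND its end is strictly after green_phase's start (X.end > Tue 09:00).
amber_phase: end Wed 13:00 <= Sat 17:00? ✓; end Wed 13:00 > Tue 09:00? ✓ → yes.
blue_phase: end Wed 16:00 <= Sat 17:00? ✓; end Wed 16:00 > Tue 09:00? ✓ → yes.
crimson_phase: end Fri 15:00 <= Sat 17:00? ✓; end Fri 15:00 > Tue 09:00? ✓ → yes.
cyan_phase: end Thu 13:00 <= Sat 17:00? ✓; end Thu 13:00 > Tue 09:00? ✓ → yes.
gold_phase: end Sat 22:00 <= Sat 17:00? ✗; end Sat 22:00 > Tue 09:00? ✓ → no.
red_phase: end Fri 21:00 <= Sat 17:00? ✓; end Fri 21:00 > Tue 09:00? ✓ → yes.
silver_phase: end Sat 05:00 <= Sat 17:00? ✓; end Sat 05:00 > Tue 09:00? ✓ → yes.
violet_phase: end Fri 21:00 <= Sat 17:00? ✓; end Fri 21:00 > Tue 09:00? ✓ → yes.
Result: amber_phase, blue_phase, crimson_phase, cyan_phase, red_phase, silver_phase, violet_phase.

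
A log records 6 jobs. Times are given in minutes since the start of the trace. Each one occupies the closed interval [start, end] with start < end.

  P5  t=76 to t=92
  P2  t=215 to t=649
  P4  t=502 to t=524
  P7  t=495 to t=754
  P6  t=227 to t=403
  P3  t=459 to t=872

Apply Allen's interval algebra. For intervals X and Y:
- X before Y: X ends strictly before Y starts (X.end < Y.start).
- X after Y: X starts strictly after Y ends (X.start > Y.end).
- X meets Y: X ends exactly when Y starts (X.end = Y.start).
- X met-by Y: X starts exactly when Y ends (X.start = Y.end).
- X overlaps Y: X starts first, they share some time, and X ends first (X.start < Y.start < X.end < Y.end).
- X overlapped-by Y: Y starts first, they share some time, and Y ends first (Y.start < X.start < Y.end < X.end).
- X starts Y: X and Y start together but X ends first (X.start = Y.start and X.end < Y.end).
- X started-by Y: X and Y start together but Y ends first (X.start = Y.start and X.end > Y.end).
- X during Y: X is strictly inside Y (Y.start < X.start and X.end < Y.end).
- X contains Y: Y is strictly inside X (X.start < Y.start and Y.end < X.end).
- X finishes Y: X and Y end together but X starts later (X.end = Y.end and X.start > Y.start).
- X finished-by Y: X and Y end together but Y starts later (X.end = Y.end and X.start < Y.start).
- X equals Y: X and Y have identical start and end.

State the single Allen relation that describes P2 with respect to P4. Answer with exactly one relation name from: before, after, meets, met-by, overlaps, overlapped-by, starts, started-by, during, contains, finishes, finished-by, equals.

contains

P2 = [t=215, t=649]; P4 = [t=502, t=524].
Compare endpoints: P2.start < P4.start, P2.start < P4.end, P2.end > P4.start, P2.end > P4.end.
That pattern is 'contains'.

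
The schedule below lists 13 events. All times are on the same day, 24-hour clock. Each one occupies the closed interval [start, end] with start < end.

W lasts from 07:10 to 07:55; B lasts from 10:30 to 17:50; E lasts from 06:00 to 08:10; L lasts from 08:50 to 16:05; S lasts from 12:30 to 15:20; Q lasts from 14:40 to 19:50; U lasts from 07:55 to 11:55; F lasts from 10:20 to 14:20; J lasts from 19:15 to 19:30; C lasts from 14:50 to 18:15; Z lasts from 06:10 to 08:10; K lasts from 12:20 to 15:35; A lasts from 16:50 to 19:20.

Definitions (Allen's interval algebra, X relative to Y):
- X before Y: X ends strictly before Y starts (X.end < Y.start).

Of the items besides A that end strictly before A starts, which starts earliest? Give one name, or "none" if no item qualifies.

Target A = [16:50, 19:20].
B [10:30, 17:50] → overlaps → excluded.
C [14:50, 18:15] → overlaps → excluded.
E [06:00, 08:10] → before → candidate.
F [10:20, 14:20] → before → candidate.
J [19:15, 19:30] → overlapped-by → excluded.
K [12:20, 15:35] → before → candidate.
L [08:50, 16:05] → before → candidate.
Q [14:40, 19:50] → contains → excluded.
S [12:30, 15:20] → before → candidate.
U [07:55, 11:55] → before → candidate.
W [07:10, 07:55] → before → candidate.
Z [06:10, 08:10] → before → candidate.
Among candidates, earliest start is 06:00 → E.

E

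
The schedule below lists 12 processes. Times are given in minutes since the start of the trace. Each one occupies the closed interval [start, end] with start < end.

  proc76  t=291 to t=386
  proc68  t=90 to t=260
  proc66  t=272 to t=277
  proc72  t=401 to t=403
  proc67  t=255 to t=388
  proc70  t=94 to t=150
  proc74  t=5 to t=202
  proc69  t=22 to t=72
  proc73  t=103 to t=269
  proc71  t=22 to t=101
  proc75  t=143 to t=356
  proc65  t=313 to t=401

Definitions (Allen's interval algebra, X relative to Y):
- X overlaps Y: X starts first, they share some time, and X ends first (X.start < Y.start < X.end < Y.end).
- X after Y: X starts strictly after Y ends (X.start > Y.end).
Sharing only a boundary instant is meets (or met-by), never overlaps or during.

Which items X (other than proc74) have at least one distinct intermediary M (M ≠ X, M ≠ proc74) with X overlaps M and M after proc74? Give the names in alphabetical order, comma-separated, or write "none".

proc67, proc68, proc73, proc75, proc76

Target proc74 = [t=5, t=202].
Intermediaries M with M after proc74: proc65, proc66, proc67, proc72, proc76.
Via proc65 — items with X overlaps proc65: proc67, proc75, proc76.
Via proc66 — items with X overlaps proc66: none.
Via proc67 — items with X overlaps proc67: proc68, proc73, proc75.
Via proc72 — items with X overlaps proc72: none.
Via proc76 — items with X overlaps proc76: proc75.
Union: proc67, proc68, proc73, proc75, proc76.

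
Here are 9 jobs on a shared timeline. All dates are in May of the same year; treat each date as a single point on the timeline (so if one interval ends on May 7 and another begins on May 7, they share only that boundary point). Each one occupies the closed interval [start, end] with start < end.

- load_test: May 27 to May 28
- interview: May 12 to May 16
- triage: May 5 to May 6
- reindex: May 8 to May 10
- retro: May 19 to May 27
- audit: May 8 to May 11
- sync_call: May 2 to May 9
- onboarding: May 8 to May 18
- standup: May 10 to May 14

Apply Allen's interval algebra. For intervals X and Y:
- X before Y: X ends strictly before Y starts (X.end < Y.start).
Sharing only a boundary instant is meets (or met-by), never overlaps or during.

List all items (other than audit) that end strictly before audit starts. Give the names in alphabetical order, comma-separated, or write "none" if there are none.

triage

Target audit = [May 8, May 11].
interview [May 12, May 16] → after → no.
load_test [May 27, May 28] → after → no.
onboarding [May 8, May 18] → started-by → no.
reindex [May 8, May 10] → starts → no.
retro [May 19, May 27] → after → no.
standup [May 10, May 14] → overlapped-by → no.
sync_call [May 2, May 9] → overlaps → no.
triage [May 5, May 6] → before → yes.
Result: triage.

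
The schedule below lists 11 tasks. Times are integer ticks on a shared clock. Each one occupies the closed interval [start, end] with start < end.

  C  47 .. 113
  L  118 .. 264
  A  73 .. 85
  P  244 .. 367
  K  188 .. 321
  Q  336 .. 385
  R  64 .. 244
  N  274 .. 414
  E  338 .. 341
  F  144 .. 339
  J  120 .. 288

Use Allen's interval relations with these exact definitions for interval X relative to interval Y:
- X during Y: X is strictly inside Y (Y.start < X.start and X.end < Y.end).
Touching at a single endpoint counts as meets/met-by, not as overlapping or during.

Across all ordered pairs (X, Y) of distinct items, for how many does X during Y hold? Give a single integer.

7

Checking all 110 ordered pairs for relation 'during'; matching pairs in alphabetical order:
(A, C): A during C ✓
(A, R): A during R ✓
(E, N): E during N ✓
(E, P): E during P ✓
(E, Q): E during Q ✓
(K, F): K during F ✓
(Q, N): Q during N ✓
Count: 7.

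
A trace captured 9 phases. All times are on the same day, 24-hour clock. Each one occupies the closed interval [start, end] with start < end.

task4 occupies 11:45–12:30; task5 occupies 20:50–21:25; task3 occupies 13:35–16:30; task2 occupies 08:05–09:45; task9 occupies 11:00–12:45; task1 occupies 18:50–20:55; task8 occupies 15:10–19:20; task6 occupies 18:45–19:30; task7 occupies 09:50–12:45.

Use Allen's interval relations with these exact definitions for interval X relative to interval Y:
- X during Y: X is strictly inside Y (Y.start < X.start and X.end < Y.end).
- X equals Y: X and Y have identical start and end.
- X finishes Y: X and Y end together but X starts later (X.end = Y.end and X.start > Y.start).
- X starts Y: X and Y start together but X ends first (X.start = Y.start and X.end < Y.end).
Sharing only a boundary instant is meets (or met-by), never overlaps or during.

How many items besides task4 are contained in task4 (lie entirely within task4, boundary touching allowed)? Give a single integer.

Target task4 = [11:45, 12:30].
task1 [18:50, 20:55] → after → no.
task2 [08:05, 09:45] → before → no.
task3 [13:35, 16:30] → after → no.
task5 [20:50, 21:25] → after → no.
task6 [18:45, 19:30] → after → no.
task7 [09:50, 12:45] → contains → no.
task8 [15:10, 19:20] → after → no.
task9 [11:00, 12:45] → contains → no.
Total: 0.

0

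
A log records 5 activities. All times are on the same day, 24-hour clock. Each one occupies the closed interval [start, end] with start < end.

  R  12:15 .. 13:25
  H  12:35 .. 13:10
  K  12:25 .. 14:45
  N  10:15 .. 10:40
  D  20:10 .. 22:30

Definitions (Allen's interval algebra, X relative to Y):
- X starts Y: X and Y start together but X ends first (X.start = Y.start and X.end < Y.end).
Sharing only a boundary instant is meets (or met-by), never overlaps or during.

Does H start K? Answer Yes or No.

No

H = [12:35, 13:10], K = [12:25, 14:45].
Actual relation of H to K: during.
Asked whether 'starts' holds → No.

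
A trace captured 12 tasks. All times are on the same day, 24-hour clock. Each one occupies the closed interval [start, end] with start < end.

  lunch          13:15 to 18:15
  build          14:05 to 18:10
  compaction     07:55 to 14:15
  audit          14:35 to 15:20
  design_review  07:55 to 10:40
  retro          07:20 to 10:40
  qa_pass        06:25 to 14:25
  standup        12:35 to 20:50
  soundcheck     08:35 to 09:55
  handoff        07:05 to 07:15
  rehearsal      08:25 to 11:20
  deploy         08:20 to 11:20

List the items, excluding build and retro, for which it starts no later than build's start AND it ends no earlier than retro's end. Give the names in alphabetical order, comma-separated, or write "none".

compaction, deploy, design_review, lunch, qa_pass, rehearsal, standup

Conditions: its start is no later than build's start (X.start <= 14:05) AND its end is no earlier than retro's end (X.end >= 10:40).
audit: start 14:35 <= 14:05? ✗; end 15:20 >= 10:40? ✓ → no.
compaction: start 07:55 <= 14:05? ✓; end 14:15 >= 10:40? ✓ → yes.
deploy: start 08:20 <= 14:05? ✓; end 11:20 >= 10:40? ✓ → yes.
design_review: start 07:55 <= 14:05? ✓; end 10:40 >= 10:40? ✓ → yes.
handoff: start 07:05 <= 14:05? ✓; end 07:15 >= 10:40? ✗ → no.
lunch: start 13:15 <= 14:05? ✓; end 18:15 >= 10:40? ✓ → yes.
qa_pass: start 06:25 <= 14:05? ✓; end 14:25 >= 10:40? ✓ → yes.
rehearsal: start 08:25 <= 14:05? ✓; end 11:20 >= 10:40? ✓ → yes.
soundcheck: start 08:35 <= 14:05? ✓; end 09:55 >= 10:40? ✗ → no.
standup: start 12:35 <= 14:05? ✓; end 20:50 >= 10:40? ✓ → yes.
Result: compaction, deploy, design_review, lunch, qa_pass, rehearsal, standup.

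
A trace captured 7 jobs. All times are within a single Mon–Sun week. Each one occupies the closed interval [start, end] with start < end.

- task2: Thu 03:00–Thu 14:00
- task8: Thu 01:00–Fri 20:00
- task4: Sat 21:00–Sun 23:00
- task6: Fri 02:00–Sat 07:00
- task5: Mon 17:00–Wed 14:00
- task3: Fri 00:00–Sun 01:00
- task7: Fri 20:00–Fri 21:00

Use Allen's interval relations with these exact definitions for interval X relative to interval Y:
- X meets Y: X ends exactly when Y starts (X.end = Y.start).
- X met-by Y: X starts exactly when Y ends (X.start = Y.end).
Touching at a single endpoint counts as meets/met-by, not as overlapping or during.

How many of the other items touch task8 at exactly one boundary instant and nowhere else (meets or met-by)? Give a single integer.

1

Target task8 = [Thu 01:00, Fri 20:00].
task2 [Thu 03:00, Thu 14:00] → during → no.
task3 [Fri 00:00, Sun 01:00] → overlapped-by → no.
task4 [Sat 21:00, Sun 23:00] → after → no.
task5 [Mon 17:00, Wed 14:00] → before → no.
task6 [Fri 02:00, Sat 07:00] → overlapped-by → no.
task7 [Fri 20:00, Fri 21:00] → met-by → counts.
Total: 1.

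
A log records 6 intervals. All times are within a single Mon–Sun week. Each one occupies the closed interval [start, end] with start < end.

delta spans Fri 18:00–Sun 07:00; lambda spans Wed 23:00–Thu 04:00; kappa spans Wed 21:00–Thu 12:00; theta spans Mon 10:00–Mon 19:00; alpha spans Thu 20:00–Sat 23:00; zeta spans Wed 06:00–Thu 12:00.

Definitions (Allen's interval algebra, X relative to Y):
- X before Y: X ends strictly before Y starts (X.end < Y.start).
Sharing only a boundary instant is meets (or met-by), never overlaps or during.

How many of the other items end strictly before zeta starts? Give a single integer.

Target zeta = [Wed 06:00, Thu 12:00].
alpha [Thu 20:00, Sat 23:00] → after → no.
delta [Fri 18:00, Sun 07:00] → after → no.
kappa [Wed 21:00, Thu 12:00] → finishes → no.
lambda [Wed 23:00, Thu 04:00] → during → no.
theta [Mon 10:00, Mon 19:00] → before → counts.
Total: 1.

1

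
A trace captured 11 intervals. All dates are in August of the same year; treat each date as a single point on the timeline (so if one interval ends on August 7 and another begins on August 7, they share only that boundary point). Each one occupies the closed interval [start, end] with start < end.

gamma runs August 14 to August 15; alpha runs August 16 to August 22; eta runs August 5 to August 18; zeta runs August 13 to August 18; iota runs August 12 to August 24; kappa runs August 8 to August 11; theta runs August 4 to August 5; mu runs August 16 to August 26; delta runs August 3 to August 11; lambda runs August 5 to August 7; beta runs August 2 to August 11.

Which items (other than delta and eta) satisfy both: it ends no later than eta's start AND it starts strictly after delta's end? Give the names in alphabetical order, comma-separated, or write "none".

Conditions: its end is no later than eta's start (X.end <= August 5) AND its start is strictly after delta's end (X.start > August 11).
alpha: end August 22 <= August 5? ✗; start August 16 > August 11? ✓ → no.
beta: end August 11 <= August 5? ✗; start August 2 > August 11? ✗ → no.
gamma: end August 15 <= August 5? ✗; start August 14 > August 11? ✓ → no.
iota: end August 24 <= August 5? ✗; start August 12 > August 11? ✓ → no.
kappa: end August 11 <= August 5? ✗; start August 8 > August 11? ✗ → no.
lambda: end August 7 <= August 5? ✗; start August 5 > August 11? ✗ → no.
mu: end August 26 <= August 5? ✗; start August 16 > August 11? ✓ → no.
theta: end August 5 <= August 5? ✓; start August 4 > August 11? ✗ → no.
zeta: end August 18 <= August 5? ✗; start August 13 > August 11? ✓ → no.
Result: none.

none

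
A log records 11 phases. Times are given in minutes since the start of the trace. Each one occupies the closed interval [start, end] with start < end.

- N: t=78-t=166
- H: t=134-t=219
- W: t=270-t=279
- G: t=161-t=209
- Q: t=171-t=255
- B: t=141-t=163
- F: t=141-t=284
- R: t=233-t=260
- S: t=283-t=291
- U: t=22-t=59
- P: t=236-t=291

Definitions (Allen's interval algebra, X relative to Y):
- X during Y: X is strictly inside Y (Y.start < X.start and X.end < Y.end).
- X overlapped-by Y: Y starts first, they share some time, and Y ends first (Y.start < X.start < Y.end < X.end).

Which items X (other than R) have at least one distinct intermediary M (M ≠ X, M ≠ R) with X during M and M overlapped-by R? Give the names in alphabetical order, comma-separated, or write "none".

W

Target R = [t=233, t=260].
Intermediaries M with M overlapped-by R: P.
Via P — items with X during P: W.
Union: W.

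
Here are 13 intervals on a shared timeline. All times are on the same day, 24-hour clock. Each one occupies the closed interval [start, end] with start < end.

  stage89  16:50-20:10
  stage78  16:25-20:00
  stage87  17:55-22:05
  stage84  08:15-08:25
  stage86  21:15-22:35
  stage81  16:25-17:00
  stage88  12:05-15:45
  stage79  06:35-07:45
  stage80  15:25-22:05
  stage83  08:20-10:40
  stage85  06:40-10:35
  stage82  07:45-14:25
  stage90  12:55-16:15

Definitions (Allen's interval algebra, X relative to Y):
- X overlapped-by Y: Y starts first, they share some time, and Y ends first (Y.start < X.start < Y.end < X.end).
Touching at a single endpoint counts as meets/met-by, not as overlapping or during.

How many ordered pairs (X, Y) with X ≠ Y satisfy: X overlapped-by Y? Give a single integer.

Checking all 156 ordered pairs for relation 'overlapped-by'; matching pairs in alphabetical order:
(stage80, stage88): stage80 overlapped-by stage88 ✓
(stage80, stage90): stage80 overlapped-by stage90 ✓
(stage82, stage85): stage82 overlapped-by stage85 ✓
(stage83, stage84): stage83 overlapped-by stage84 ✓
(stage83, stage85): stage83 overlapped-by stage85 ✓
(stage85, stage79): stage85 overlapped-by stage79 ✓
(stage86, stage80): stage86 overlapped-by stage80 ✓
(stage86, stage87): stage86 overlapped-by stage87 ✓
(stage87, stage78): stage87 overlapped-by stage78 ✓
(stage87, stage89): stage87 overlapped-by stage89 ✓
(stage88, stage82): stage88 overlapped-by stage82 ✓
(stage89, stage78): stage89 overlapped-by stage78 ✓
(stage89, stage81): stage89 overlapped-by stage81 ✓
(stage90, stage82): stage90 overlapped-by stage82 ✓
(stage90, stage88): stage90 overlapped-by stage88 ✓
Count: 15.

15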